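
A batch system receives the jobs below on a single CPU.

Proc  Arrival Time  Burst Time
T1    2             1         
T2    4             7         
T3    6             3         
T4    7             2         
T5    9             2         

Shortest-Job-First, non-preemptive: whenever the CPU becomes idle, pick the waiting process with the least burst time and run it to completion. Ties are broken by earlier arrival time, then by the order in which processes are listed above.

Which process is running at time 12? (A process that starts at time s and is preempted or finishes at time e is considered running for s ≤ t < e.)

Gantt: | idle 0-2 | T1 2-3 | idle 3-4 | T2 4-11 | T4 11-13 | T5 13-15 | T3 15-18 |
Completion: T1=3  T2=11  T3=18  T4=13  T5=15

T4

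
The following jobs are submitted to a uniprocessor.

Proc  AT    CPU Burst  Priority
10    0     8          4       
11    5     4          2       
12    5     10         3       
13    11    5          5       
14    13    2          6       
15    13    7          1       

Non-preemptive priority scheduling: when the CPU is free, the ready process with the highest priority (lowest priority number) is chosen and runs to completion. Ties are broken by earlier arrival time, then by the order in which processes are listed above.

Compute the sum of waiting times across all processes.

58

Timeline: | 10 0-8 | 11 8-12 | 12 12-22 | 15 22-29 | 13 29-34 | 14 34-36 |
Completion: 10=8  11=12  12=22  13=34  14=36  15=29
Turnaround (C−A): 10=8  11=7  12=17  13=23  14=23  15=16
Waiting = turnaround − burst: 10=0, 11=3, 12=7, 13=18, 14=21, 15=9
Total waiting = 0 + 3 + 7 + 18 + 21 + 9 = 58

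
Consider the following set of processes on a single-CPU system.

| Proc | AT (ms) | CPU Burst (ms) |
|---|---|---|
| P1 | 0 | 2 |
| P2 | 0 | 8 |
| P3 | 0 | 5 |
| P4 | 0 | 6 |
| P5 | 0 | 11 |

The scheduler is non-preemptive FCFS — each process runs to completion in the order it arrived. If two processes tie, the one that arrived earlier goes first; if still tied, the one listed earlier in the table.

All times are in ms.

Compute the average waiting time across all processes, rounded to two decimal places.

9.60

Schedule: | P1 0-2 | P2 2-10 | P3 10-15 | P4 15-21 | P5 21-32 |
Completion: P1=2  P2=10  P3=15  P4=21  P5=32
Turnaround (C−A): P1=2  P2=10  P3=15  P4=21  P5=32
Waiting times: P1=0, P2=2, P3=10, P4=15, P5=21
Average waiting = (0+2+10+15+21) / 5 = 48/5 = 9.60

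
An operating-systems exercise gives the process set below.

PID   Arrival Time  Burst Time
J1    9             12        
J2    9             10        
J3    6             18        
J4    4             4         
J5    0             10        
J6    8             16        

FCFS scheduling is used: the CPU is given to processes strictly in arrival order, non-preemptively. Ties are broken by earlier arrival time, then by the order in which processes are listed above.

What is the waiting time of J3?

8

Gantt: | J5 0-10 | J4 10-14 | J3 14-32 | J6 32-48 | J1 48-60 | J2 60-70 |
Completion: J1=60  J2=70  J3=32  J4=14  J5=10  J6=48
Turnaround (C−A): J1=51  J2=61  J3=26  J4=10  J5=10  J6=40
Waiting(J3) = turnaround − burst = 26 − 18 = 8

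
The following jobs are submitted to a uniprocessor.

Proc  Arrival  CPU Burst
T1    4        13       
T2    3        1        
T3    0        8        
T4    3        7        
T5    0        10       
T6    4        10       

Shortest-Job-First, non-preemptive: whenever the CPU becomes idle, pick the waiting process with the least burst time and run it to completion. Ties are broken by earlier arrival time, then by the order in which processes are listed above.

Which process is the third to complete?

Gantt: | T3 0-8 | T2 8-9 | T4 9-16 | T5 16-26 | T6 26-36 | T1 36-49 |
Completion: T1=49  T2=9  T3=8  T4=16  T5=26  T6=36
Turnaround (C−A): T1=45  T2=6  T3=8  T4=13  T5=26  T6=32
Finish order: T3 → T2 → T4 → T5 → T6 → T1

T4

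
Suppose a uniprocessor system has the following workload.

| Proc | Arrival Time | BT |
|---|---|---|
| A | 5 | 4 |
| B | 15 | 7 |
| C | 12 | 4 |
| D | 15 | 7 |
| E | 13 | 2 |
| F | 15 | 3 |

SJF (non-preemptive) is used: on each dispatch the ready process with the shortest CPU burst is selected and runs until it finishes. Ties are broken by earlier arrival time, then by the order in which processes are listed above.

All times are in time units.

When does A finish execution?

9

Gantt: | idle 0-5 | A 5-9 | idle 9-12 | C 12-16 | E 16-18 | F 18-21 | B 21-28 | D 28-35 |
Completion: A=9  B=28  C=16  D=35  E=18  F=21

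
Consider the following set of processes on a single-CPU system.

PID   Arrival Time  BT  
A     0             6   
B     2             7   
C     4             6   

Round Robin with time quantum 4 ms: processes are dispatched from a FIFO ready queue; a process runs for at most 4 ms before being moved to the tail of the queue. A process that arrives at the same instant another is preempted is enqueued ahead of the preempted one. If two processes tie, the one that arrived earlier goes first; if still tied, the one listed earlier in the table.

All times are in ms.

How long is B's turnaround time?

15

Timeline: | A 0-4 | B 4-8 | C 8-12 | A 12-14 | B 14-17 | C 17-19 |
Completion: A=14  B=17  C=19
Turnaround(B) = completion − arrival = 17 − 2 = 15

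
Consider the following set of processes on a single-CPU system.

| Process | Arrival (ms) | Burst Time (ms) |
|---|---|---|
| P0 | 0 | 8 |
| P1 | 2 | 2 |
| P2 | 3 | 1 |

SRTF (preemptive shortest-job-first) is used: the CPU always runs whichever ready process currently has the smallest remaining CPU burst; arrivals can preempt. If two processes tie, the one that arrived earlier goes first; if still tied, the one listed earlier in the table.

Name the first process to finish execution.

Gantt: | P0 0-2 | P1 2-4 | P2 4-5 | P0 5-11 |
Completion: P0=11  P1=4  P2=5
Finish order: P1 → P2 → P0

P1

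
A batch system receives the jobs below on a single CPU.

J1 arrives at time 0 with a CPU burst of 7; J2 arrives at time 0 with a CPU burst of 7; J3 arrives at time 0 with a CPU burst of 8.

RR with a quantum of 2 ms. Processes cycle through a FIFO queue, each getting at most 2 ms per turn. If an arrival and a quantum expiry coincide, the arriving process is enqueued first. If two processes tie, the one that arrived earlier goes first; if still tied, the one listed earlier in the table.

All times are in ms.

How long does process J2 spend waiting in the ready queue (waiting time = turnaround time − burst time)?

13

Schedule: | J1 0-2 | J2 2-4 | J3 4-6 | J1 6-8 | J2 8-10 | J3 10-12 | J1 12-14 | J2 14-16 | J3 16-18 | J1 18-19 | J2 19-20 | J3 20-22 |
Completion: J1=19  J2=20  J3=22
Turnaround (C−A): J1=19  J2=20  J3=22
Waiting(J2) = turnaround − burst = 20 − 7 = 13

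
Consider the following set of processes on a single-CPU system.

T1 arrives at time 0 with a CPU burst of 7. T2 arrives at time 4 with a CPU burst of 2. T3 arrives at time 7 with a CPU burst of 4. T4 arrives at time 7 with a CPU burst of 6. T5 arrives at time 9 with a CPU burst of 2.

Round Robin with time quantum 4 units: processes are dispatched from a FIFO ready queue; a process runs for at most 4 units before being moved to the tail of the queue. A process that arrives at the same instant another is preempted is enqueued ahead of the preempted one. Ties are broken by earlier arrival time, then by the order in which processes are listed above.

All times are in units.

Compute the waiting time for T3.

Timeline: | T1 0-4 | T2 4-6 | T1 6-9 | T3 9-13 | T4 13-17 | T5 17-19 | T4 19-21 |
Completion: T1=9  T2=6  T3=13  T4=21  T5=19
Turnaround (C−A): T1=9  T2=2  T3=6  T4=14  T5=10
Waiting(T3) = turnaround − burst = 6 − 4 = 2

2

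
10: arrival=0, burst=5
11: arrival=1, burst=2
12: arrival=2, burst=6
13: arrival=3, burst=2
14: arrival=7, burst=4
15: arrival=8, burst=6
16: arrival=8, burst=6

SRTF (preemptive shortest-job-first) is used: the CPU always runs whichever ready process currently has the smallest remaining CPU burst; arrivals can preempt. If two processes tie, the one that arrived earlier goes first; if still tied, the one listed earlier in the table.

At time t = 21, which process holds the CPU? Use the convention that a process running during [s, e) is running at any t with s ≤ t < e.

Gantt: | 10 0-1 | 11 1-3 | 13 3-5 | 10 5-9 | 14 9-13 | 12 13-19 | 15 19-25 | 16 25-31 |
Completion: 10=9  11=3  12=19  13=5  14=13  15=25  16=31

15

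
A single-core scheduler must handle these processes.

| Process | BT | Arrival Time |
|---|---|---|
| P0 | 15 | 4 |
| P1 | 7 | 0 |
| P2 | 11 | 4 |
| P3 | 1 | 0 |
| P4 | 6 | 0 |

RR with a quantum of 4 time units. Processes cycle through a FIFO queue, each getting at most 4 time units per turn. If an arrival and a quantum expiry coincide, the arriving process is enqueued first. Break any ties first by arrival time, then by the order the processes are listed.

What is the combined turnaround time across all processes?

116

Timeline: | P1 0-4 | P3 4-5 | P4 5-9 | P0 9-13 | P2 13-17 | P1 17-20 | P4 20-22 | P0 22-26 | P2 26-30 | P0 30-34 | P2 34-37 | P0 37-40 |
Completion: P0=40  P1=20  P2=37  P3=5  P4=22
Turnaround (C−A): P0=36  P1=20  P2=33  P3=5  P4=22
Turnaround = completion − arrival: P0=36, P1=20, P2=33, P3=5, P4=22
Total turnaround = 36 + 20 + 33 + 5 + 22 = 116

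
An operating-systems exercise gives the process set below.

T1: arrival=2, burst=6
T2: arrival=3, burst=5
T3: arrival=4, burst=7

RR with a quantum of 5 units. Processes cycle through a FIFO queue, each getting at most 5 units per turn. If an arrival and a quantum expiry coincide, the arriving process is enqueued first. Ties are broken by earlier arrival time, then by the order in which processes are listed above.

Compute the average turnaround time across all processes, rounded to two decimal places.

13.67

Timeline: | idle 0-2 | T1 2-7 | T2 7-12 | T3 12-17 | T1 17-18 | T3 18-20 |
Completion: T1=18  T2=12  T3=20
Turnaround (C−A): T1=16  T2=9  T3=16
Turnaround times: T1=16, T2=9, T3=16
Average turnaround = (16+9+16) / 3 = 41/3 = 13.67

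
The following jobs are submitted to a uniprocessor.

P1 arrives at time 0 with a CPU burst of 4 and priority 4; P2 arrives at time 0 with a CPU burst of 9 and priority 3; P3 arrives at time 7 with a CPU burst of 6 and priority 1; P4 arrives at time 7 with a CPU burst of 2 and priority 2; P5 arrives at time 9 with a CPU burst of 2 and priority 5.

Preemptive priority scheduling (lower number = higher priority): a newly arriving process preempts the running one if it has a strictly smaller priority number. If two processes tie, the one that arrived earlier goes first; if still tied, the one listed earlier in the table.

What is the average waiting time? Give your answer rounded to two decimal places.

8.60

Gantt: | P2 0-7 | P3 7-13 | P4 13-15 | P2 15-17 | P1 17-21 | P5 21-23 |
Completion: P1=21  P2=17  P3=13  P4=15  P5=23
Waiting times: P1=17, P2=8, P3=0, P4=6, P5=12
Average waiting = (17+8+0+6+12) / 5 = 43/5 = 8.60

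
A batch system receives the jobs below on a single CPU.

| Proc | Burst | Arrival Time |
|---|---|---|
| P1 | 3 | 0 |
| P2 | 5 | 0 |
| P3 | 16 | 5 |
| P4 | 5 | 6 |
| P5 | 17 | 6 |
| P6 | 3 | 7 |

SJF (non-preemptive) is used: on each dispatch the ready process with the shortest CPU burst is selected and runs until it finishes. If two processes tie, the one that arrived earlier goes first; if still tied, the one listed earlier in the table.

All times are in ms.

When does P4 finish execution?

Timeline: | P1 0-3 | P2 3-8 | P6 8-11 | P4 11-16 | P3 16-32 | P5 32-49 |
Completion: P1=3  P2=8  P3=32  P4=16  P5=49  P6=11
Turnaround (C−A): P1=3  P2=8  P3=27  P4=10  P5=43  P6=4

16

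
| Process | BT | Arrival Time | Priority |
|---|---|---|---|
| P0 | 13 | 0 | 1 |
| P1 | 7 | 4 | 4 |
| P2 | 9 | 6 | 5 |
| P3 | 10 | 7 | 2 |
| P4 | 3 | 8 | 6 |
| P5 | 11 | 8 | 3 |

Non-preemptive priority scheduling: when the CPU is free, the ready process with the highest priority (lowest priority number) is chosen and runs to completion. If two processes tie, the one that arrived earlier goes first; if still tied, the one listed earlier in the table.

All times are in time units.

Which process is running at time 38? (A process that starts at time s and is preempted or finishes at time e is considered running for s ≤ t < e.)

P1

Schedule: | P0 0-13 | P3 13-23 | P5 23-34 | P1 34-41 | P2 41-50 | P4 50-53 |
Completion: P0=13  P1=41  P2=50  P3=23  P4=53  P5=34
Turnaround (C−A): P0=13  P1=37  P2=44  P3=16  P4=45  P5=26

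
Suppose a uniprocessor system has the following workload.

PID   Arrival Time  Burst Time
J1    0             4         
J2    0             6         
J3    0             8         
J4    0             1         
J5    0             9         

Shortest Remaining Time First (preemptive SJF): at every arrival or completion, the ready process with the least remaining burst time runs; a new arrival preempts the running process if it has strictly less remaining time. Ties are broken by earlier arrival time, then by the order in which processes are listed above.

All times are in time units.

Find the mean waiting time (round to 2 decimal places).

7.20

Timeline: | J4 0-1 | J1 1-5 | J2 5-11 | J3 11-19 | J5 19-28 |
Completion: J1=5  J2=11  J3=19  J4=1  J5=28
Turnaround (C−A): J1=5  J2=11  J3=19  J4=1  J5=28
Waiting times: J1=1, J2=5, J3=11, J4=0, J5=19
Average waiting = (1+5+11+0+19) / 5 = 36/5 = 7.20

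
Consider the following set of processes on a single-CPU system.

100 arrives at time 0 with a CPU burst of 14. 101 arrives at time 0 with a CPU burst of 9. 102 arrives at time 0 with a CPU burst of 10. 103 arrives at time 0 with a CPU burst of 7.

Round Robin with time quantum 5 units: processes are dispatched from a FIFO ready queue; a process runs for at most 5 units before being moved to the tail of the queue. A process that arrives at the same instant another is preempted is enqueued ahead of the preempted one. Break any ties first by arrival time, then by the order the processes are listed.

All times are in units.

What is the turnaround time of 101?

29

Timeline: | 100 0-5 | 101 5-10 | 102 10-15 | 103 15-20 | 100 20-25 | 101 25-29 | 102 29-34 | 103 34-36 | 100 36-40 |
Completion: 100=40  101=29  102=34  103=36
Turnaround (C−A): 100=40  101=29  102=34  103=36
Turnaround(101) = completion − arrival = 29 − 0 = 29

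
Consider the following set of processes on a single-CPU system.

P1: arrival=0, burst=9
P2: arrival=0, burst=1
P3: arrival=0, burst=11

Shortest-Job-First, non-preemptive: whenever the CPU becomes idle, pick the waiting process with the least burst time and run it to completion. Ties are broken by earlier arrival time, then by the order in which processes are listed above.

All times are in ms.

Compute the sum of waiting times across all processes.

Timeline: | P2 0-1 | P1 1-10 | P3 10-21 |
Completion: P1=10  P2=1  P3=21
Turnaround (C−A): P1=10  P2=1  P3=21
Waiting = turnaround − burst: P1=1, P2=0, P3=10
Total waiting = 1 + 0 + 10 = 11

11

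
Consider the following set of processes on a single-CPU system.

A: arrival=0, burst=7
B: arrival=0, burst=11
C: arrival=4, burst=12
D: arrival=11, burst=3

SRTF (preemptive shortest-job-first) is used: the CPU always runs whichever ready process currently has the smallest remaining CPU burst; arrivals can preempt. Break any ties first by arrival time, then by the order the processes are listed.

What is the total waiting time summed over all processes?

Gantt: | A 0-7 | B 7-11 | D 11-14 | B 14-21 | C 21-33 |
Completion: A=7  B=21  C=33  D=14
Turnaround (C−A): A=7  B=21  C=29  D=3
Waiting = turnaround − burst: A=0, B=10, C=17, D=0
Total waiting = 0 + 10 + 17 + 0 = 27

27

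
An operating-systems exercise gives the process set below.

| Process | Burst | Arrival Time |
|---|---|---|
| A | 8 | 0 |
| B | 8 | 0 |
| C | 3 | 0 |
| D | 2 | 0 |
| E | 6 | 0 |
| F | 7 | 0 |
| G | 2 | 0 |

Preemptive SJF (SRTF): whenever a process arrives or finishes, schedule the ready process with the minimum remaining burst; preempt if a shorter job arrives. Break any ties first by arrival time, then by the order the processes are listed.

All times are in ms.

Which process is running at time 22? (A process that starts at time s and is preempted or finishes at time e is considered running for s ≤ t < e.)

A

Gantt: | D 0-2 | G 2-4 | C 4-7 | E 7-13 | F 13-20 | A 20-28 | B 28-36 |
Completion: A=28  B=36  C=7  D=2  E=13  F=20  G=4
Turnaround (C−A): A=28  B=36  C=7  D=2  E=13  F=20  G=4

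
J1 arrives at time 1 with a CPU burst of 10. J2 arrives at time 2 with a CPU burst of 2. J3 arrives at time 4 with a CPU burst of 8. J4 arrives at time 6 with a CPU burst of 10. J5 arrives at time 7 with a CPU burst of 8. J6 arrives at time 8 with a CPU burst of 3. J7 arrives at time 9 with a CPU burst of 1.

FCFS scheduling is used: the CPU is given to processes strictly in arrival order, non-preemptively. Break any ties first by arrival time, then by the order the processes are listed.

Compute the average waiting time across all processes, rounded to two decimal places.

Timeline: | idle 0-1 | J1 1-11 | J2 11-13 | J3 13-21 | J4 21-31 | J5 31-39 | J6 39-42 | J7 42-43 |
Completion: J1=11  J2=13  J3=21  J4=31  J5=39  J6=42  J7=43
Turnaround (C−A): J1=10  J2=11  J3=17  J4=25  J5=32  J6=34  J7=34
Waiting times: J1=0, J2=9, J3=9, J4=15, J5=24, J6=31, J7=33
Average waiting = (0+9+9+15+24+31+33) / 7 = 121/7 = 17.29

17.29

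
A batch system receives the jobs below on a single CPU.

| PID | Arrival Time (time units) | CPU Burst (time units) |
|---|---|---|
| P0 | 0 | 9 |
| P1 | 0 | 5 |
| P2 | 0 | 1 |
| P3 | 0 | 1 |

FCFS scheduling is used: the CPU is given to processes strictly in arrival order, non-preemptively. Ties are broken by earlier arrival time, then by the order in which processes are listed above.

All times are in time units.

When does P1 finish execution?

Timeline: | P0 0-9 | P1 9-14 | P2 14-15 | P3 15-16 |
Completion: P0=9  P1=14  P2=15  P3=16
Turnaround (C−A): P0=9  P1=14  P2=15  P3=16

14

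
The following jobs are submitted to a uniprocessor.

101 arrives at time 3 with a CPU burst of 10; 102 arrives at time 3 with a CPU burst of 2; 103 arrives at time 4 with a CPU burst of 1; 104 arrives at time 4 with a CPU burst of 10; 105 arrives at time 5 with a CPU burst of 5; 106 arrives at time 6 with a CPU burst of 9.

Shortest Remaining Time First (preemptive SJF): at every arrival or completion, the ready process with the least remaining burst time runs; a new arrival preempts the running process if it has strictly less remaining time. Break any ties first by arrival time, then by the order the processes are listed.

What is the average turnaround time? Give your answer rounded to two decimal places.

Schedule: | idle 0-3 | 102 3-5 | 103 5-6 | 105 6-11 | 106 11-20 | 101 20-30 | 104 30-40 |
Completion: 101=30  102=5  103=6  104=40  105=11  106=20
Turnaround times: 101=27, 102=2, 103=2, 104=36, 105=6, 106=14
Average turnaround = (27+2+2+36+6+14) / 6 = 87/6 = 14.50

14.50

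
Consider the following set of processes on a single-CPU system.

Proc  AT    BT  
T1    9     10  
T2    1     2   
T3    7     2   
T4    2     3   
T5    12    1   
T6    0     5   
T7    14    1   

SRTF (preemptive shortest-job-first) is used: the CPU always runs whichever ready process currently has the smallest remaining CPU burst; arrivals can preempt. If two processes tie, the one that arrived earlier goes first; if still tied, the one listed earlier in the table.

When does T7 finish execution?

15

Schedule: | T6 0-1 | T2 1-3 | T4 3-6 | T6 6-7 | T3 7-9 | T6 9-12 | T5 12-13 | T1 13-14 | T7 14-15 | T1 15-24 |
Completion: T1=24  T2=3  T3=9  T4=6  T5=13  T6=12  T7=15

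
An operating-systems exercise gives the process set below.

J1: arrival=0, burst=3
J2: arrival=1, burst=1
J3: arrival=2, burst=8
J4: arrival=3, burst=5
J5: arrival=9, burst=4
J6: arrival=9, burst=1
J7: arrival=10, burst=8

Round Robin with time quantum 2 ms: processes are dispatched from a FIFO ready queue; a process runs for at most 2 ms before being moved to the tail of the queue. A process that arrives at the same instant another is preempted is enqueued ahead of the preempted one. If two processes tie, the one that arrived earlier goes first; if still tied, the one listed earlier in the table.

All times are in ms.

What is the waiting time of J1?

3

Gantt: | J1 0-2 | J2 2-3 | J3 3-5 | J1 5-6 | J4 6-8 | J3 8-10 | J4 10-12 | J5 12-14 | J6 14-15 | J7 15-17 | J3 17-19 | J4 19-20 | J5 20-22 | J7 22-24 | J3 24-26 | J7 26-30 |
Completion: J1=6  J2=3  J3=26  J4=20  J5=22  J6=15  J7=30
Waiting(J1) = turnaround − burst = 6 − 3 = 3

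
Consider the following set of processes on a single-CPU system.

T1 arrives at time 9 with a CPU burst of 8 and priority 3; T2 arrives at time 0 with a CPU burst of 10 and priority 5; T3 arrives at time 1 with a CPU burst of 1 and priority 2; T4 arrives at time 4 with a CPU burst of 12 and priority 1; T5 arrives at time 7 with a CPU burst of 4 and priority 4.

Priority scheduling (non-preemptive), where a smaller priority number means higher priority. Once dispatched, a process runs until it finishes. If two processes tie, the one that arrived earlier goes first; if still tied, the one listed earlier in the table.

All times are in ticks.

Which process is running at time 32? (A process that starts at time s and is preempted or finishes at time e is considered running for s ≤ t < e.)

Schedule: | T2 0-10 | T4 10-22 | T3 22-23 | T1 23-31 | T5 31-35 |
Completion: T1=31  T2=10  T3=23  T4=22  T5=35

T5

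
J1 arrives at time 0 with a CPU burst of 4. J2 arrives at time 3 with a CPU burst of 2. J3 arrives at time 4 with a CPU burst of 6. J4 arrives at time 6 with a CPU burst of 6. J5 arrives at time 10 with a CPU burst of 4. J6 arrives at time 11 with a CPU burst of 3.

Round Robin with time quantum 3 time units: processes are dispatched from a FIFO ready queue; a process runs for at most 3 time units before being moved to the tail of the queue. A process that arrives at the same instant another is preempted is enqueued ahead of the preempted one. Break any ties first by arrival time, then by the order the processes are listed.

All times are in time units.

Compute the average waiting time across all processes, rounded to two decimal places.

Gantt: | J1 0-3 | J2 3-5 | J1 5-6 | J3 6-9 | J4 9-12 | J3 12-15 | J5 15-18 | J6 18-21 | J4 21-24 | J5 24-25 |
Completion: J1=6  J2=5  J3=15  J4=24  J5=25  J6=21
Waiting times: J1=2, J2=0, J3=5, J4=12, J5=11, J6=7
Average waiting = (2+0+5+12+11+7) / 6 = 37/6 = 6.17

6.17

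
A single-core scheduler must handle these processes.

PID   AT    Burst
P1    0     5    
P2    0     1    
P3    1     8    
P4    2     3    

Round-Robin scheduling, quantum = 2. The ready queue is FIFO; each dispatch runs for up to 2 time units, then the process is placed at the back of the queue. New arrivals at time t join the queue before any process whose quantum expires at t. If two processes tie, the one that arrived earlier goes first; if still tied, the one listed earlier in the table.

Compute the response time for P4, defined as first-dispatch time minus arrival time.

3

Schedule: | P1 0-2 | P2 2-3 | P3 3-5 | P4 5-7 | P1 7-9 | P3 9-11 | P4 11-12 | P1 12-13 | P3 13-17 |
Completion: P1=13  P2=3  P3=17  P4=12
Turnaround (C−A): P1=13  P2=3  P3=16  P4=10
Response(P4) = first start − arrival = 5 − 2 = 3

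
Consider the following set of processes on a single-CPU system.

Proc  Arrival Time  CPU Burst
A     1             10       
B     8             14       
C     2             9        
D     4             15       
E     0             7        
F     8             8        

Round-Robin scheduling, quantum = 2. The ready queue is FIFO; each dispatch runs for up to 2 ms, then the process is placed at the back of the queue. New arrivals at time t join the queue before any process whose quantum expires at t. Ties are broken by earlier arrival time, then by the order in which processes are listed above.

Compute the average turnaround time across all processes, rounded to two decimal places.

Gantt: | E 0-2 | A 2-4 | C 4-6 | E 6-8 | D 8-10 | A 10-12 | C 12-14 | B 14-16 | F 16-18 | E 18-20 | D 20-22 | A 22-24 | C 24-26 | B 26-28 | F 28-30 | E 30-31 | D 31-33 | A 33-35 | C 35-37 | B 37-39 | F 39-41 | D 41-43 | A 43-45 | C 45-46 | B 46-48 | F 48-50 | D 50-52 | B 52-54 | D 54-56 | B 56-58 | D 58-60 | B 60-62 | D 62-63 |
Completion: A=45  B=62  C=46  D=63  E=31  F=50
Turnaround (C−A): A=44  B=54  C=44  D=59  E=31  F=42
Turnaround times: A=44, B=54, C=44, D=59, E=31, F=42
Average turnaround = (44+54+44+59+31+42) / 6 = 274/6 = 45.67

45.67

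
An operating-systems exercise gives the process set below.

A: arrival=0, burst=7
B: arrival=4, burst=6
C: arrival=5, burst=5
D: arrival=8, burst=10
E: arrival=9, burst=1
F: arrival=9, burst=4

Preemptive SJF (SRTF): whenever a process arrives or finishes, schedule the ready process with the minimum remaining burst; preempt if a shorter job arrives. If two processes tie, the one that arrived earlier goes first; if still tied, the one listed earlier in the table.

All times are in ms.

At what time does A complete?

7

Gantt: | A 0-7 | C 7-9 | E 9-10 | C 10-13 | F 13-17 | B 17-23 | D 23-33 |
Completion: A=7  B=23  C=13  D=33  E=10  F=17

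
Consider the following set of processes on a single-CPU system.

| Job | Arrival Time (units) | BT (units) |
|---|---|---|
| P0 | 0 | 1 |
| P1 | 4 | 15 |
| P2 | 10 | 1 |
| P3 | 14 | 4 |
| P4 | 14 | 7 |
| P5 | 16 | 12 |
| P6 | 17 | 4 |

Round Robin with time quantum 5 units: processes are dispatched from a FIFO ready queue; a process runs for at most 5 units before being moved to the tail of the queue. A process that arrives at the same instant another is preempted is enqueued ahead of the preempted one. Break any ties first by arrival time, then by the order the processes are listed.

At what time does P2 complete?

15

Timeline: | P0 0-1 | idle 1-4 | P1 4-14 | P2 14-15 | P3 15-19 | P4 19-24 | P1 24-29 | P5 29-34 | P6 34-38 | P4 38-40 | P5 40-47 |
Completion: P0=1  P1=29  P2=15  P3=19  P4=40  P5=47  P6=38
Turnaround (C−A): P0=1  P1=25  P2=5  P3=5  P4=26  P5=31  P6=21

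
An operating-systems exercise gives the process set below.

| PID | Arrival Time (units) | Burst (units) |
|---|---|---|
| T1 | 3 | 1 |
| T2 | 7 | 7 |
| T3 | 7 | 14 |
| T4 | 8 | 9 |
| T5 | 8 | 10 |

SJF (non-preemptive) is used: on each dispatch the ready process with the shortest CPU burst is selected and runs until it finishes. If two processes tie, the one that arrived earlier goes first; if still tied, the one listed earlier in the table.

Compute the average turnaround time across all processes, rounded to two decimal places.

Gantt: | idle 0-3 | T1 3-4 | idle 4-7 | T2 7-14 | T4 14-23 | T5 23-33 | T3 33-47 |
Completion: T1=4  T2=14  T3=47  T4=23  T5=33
Turnaround (C−A): T1=1  T2=7  T3=40  T4=15  T5=25
Turnaround times: T1=1, T2=7, T3=40, T4=15, T5=25
Average turnaround = (1+7+40+15+25) / 5 = 88/5 = 17.60

17.60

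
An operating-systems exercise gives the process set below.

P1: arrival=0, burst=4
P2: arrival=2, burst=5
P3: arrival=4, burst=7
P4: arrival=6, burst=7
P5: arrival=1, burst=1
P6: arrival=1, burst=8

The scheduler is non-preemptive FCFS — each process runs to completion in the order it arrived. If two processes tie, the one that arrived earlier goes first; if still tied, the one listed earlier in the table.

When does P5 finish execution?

5

Schedule: | P1 0-4 | P5 4-5 | P6 5-13 | P2 13-18 | P3 18-25 | P4 25-32 |
Completion: P1=4  P2=18  P3=25  P4=32  P5=5  P6=13
Turnaround (C−A): P1=4  P2=16  P3=21  P4=26  P5=4  P6=12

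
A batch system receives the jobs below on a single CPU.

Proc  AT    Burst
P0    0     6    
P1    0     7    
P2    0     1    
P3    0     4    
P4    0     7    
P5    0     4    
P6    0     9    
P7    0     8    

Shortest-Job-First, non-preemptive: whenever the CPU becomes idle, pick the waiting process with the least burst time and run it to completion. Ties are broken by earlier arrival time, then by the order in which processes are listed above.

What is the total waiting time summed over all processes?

Gantt: | P2 0-1 | P3 1-5 | P5 5-9 | P0 9-15 | P1 15-22 | P4 22-29 | P7 29-37 | P6 37-46 |
Completion: P0=15  P1=22  P2=1  P3=5  P4=29  P5=9  P6=46  P7=37
Waiting = turnaround − burst: P0=9, P1=15, P2=0, P3=1, P4=22, P5=5, P6=37, P7=29
Total waiting = 9 + 15 + 0 + 1 + 22 + 5 + 37 + 29 = 118

118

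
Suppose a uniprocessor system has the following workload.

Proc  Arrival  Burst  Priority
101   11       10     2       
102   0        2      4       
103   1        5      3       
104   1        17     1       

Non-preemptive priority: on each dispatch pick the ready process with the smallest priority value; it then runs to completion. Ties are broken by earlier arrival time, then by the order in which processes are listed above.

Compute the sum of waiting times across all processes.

37

Schedule: | 102 0-2 | 104 2-19 | 101 19-29 | 103 29-34 |
Completion: 101=29  102=2  103=34  104=19
Turnaround (C−A): 101=18  102=2  103=33  104=18
Waiting = turnaround − burst: 101=8, 102=0, 103=28, 104=1
Total waiting = 8 + 0 + 28 + 1 = 37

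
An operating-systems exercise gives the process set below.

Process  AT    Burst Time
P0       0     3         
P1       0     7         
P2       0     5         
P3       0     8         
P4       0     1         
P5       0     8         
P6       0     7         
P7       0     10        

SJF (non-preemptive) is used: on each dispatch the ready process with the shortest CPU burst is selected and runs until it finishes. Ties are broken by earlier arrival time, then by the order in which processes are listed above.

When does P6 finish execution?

Schedule: | P4 0-1 | P0 1-4 | P2 4-9 | P1 9-16 | P6 16-23 | P3 23-31 | P5 31-39 | P7 39-49 |
Completion: P0=4  P1=16  P2=9  P3=31  P4=1  P5=39  P6=23  P7=49

23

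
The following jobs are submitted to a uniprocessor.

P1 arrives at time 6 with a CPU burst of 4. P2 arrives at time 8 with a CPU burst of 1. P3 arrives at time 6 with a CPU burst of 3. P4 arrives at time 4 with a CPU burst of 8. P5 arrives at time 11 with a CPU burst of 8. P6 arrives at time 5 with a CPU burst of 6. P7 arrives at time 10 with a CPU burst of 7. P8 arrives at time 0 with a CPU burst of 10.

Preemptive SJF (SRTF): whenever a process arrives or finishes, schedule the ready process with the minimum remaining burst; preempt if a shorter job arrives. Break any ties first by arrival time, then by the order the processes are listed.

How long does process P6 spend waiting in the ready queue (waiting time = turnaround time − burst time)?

Timeline: | P8 0-6 | P3 6-9 | P2 9-10 | P8 10-14 | P1 14-18 | P6 18-24 | P7 24-31 | P4 31-39 | P5 39-47 |
Completion: P1=18  P2=10  P3=9  P4=39  P5=47  P6=24  P7=31  P8=14
Turnaround (C−A): P1=12  P2=2  P3=3  P4=35  P5=36  P6=19  P7=21  P8=14
Waiting(P6) = turnaround − burst = 19 − 6 = 13

13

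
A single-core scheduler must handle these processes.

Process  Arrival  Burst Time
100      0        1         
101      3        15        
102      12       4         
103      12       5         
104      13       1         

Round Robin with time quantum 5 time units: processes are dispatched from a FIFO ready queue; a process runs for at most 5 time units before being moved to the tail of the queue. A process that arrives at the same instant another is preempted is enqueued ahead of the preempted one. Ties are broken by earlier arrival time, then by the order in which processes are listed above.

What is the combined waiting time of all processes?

Schedule: | 100 0-1 | idle 1-3 | 101 3-13 | 102 13-17 | 103 17-22 | 104 22-23 | 101 23-28 |
Completion: 100=1  101=28  102=17  103=22  104=23
Turnaround (C−A): 100=1  101=25  102=5  103=10  104=10
Waiting = turnaround − burst: 100=0, 101=10, 102=1, 103=5, 104=9
Total waiting = 0 + 10 + 1 + 5 + 9 = 25

25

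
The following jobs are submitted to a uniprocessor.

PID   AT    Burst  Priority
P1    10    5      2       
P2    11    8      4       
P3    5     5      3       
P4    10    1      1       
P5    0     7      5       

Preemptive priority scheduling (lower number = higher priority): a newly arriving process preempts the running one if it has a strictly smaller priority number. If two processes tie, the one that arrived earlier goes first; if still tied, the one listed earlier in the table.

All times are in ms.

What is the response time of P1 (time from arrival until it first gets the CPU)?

Schedule: | P5 0-5 | P3 5-10 | P4 10-11 | P1 11-16 | P2 16-24 | P5 24-26 |
Completion: P1=16  P2=24  P3=10  P4=11  P5=26
Turnaround (C−A): P1=6  P2=13  P3=5  P4=1  P5=26
Response(P1) = first start − arrival = 11 − 10 = 1

1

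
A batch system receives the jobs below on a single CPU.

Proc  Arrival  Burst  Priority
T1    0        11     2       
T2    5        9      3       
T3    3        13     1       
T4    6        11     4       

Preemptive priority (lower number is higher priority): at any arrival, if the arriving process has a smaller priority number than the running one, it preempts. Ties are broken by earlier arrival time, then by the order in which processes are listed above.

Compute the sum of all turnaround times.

103

Schedule: | T1 0-3 | T3 3-16 | T1 16-24 | T2 24-33 | T4 33-44 |
Completion: T1=24  T2=33  T3=16  T4=44
Turnaround (C−A): T1=24  T2=28  T3=13  T4=38
Turnaround = completion − arrival: T1=24, T2=28, T3=13, T4=38
Total turnaround = 24 + 28 + 13 + 38 = 103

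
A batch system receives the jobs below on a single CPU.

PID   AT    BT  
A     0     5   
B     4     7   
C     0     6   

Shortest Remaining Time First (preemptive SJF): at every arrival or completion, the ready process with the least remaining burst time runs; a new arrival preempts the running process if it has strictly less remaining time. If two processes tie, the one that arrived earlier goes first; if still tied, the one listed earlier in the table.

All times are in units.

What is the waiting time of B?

Gantt: | A 0-5 | C 5-11 | B 11-18 |
Completion: A=5  B=18  C=11
Turnaround (C−A): A=5  B=14  C=11
Waiting(B) = turnaround − burst = 14 − 7 = 7

7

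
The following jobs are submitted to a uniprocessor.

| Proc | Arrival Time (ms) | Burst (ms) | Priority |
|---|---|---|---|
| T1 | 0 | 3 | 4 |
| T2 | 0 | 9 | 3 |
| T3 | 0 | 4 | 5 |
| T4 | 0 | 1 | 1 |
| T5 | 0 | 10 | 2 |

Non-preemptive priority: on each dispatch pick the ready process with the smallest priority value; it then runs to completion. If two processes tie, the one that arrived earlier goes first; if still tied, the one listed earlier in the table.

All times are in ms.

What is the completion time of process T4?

Gantt: | T4 0-1 | T5 1-11 | T2 11-20 | T1 20-23 | T3 23-27 |
Completion: T1=23  T2=20  T3=27  T4=1  T5=11
Turnaround (C−A): T1=23  T2=20  T3=27  T4=1  T5=11

1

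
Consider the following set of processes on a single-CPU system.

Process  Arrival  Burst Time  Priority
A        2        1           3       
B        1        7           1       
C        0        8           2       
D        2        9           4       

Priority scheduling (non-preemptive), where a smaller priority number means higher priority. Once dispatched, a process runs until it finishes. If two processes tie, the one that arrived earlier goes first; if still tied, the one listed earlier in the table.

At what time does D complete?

Schedule: | C 0-8 | B 8-15 | A 15-16 | D 16-25 |
Completion: A=16  B=15  C=8  D=25
Turnaround (C−A): A=14  B=14  C=8  D=23

25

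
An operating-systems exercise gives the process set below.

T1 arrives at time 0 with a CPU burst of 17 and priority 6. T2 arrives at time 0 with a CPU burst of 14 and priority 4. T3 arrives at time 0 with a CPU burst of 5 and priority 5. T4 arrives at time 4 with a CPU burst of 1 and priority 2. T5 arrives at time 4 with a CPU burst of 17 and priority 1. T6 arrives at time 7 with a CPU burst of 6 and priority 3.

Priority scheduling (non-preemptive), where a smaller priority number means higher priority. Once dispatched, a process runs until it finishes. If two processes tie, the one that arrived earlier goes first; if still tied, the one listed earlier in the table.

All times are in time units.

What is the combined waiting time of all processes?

143

Gantt: | T2 0-14 | T5 14-31 | T4 31-32 | T6 32-38 | T3 38-43 | T1 43-60 |
Completion: T1=60  T2=14  T3=43  T4=32  T5=31  T6=38
Turnaround (C−A): T1=60  T2=14  T3=43  T4=28  T5=27  T6=31
Waiting = turnaround − burst: T1=43, T2=0, T3=38, T4=27, T5=10, T6=25
Total waiting = 43 + 0 + 38 + 27 + 10 + 25 = 143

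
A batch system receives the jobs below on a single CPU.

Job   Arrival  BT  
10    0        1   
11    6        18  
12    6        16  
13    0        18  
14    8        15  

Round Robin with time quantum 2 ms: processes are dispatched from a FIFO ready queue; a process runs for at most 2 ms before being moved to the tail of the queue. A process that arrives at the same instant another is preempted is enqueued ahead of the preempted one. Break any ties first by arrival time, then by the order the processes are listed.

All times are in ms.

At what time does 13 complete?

Timeline: | 10 0-1 | 13 1-7 | 11 7-9 | 12 9-11 | 13 11-13 | 14 13-15 | 11 15-17 | 12 17-19 | 13 19-21 | 14 21-23 | 11 23-25 | 12 25-27 | 13 27-29 | 14 29-31 | 11 31-33 | 12 33-35 | 13 35-37 | 14 37-39 | 11 39-41 | 12 41-43 | 13 43-45 | 14 45-47 | 11 47-49 | 12 49-51 | 13 51-53 | 14 53-55 | 11 55-57 | 12 57-59 | 14 59-61 | 11 61-63 | 12 63-65 | 14 65-66 | 11 66-68 |
Completion: 10=1  11=68  12=65  13=53  14=66

53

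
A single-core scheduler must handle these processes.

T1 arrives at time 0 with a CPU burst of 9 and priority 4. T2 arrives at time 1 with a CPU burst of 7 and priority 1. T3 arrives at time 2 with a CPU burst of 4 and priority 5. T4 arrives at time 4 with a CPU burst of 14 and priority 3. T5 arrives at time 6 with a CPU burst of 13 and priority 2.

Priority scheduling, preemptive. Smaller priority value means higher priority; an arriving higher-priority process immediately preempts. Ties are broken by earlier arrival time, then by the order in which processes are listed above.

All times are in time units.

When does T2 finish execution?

8

Gantt: | T1 0-1 | T2 1-8 | T5 8-21 | T4 21-35 | T1 35-43 | T3 43-47 |
Completion: T1=43  T2=8  T3=47  T4=35  T5=21
Turnaround (C−A): T1=43  T2=7  T3=45  T4=31  T5=15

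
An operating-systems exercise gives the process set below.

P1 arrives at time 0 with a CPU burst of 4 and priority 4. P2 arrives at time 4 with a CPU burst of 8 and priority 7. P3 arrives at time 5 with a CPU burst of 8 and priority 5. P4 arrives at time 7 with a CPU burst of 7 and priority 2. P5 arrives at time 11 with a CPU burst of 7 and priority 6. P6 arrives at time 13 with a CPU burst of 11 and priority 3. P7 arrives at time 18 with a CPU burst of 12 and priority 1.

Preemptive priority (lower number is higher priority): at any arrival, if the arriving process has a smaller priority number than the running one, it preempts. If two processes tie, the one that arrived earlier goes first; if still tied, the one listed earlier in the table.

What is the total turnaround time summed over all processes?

Timeline: | P1 0-4 | P2 4-5 | P3 5-7 | P4 7-14 | P6 14-18 | P7 18-30 | P6 30-37 | P3 37-43 | P5 43-50 | P2 50-57 |
Completion: P1=4  P2=57  P3=43  P4=14  P5=50  P6=37  P7=30
Turnaround (C−A): P1=4  P2=53  P3=38  P4=7  P5=39  P6=24  P7=12
Turnaround = completion − arrival: P1=4, P2=53, P3=38, P4=7, P5=39, P6=24, P7=12
Total turnaround = 4 + 53 + 38 + 7 + 39 + 24 + 12 = 177

177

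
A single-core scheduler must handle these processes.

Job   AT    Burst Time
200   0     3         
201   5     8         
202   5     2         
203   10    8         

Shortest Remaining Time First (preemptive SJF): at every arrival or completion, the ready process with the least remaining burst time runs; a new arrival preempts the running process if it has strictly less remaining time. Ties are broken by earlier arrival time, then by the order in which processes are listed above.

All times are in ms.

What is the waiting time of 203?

Schedule: | 200 0-3 | idle 3-5 | 202 5-7 | 201 7-15 | 203 15-23 |
Completion: 200=3  201=15  202=7  203=23
Turnaround (C−A): 200=3  201=10  202=2  203=13
Waiting(203) = turnaround − burst = 13 − 8 = 5

5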